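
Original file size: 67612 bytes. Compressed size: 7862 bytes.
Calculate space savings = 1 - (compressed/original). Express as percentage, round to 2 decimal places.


ratio = compressed/original = 7862/67612 = 0.116281
savings = 1 - ratio = 1 - 0.116281 = 0.883719
as a percentage: 0.883719 * 100 = 88.37%

Space savings = 1 - 7862/67612 = 88.37%


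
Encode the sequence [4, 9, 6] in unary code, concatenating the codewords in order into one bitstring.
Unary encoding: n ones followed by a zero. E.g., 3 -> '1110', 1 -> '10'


Encode each number as n ones followed by a terminating 0:
  4 -> 11110 (5 bits)
  9 -> 1111111110 (10 bits)
  6 -> 1111110 (7 bits)
Total length = 5 + 10 + 7 = 22 bits.

Unary([4, 9, 6]) = 1111011111111101111110 (22 bits)


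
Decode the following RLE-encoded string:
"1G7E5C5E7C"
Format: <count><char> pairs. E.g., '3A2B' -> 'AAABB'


Expanding each <count><char> pair:
  1G -> 'G'
  7E -> 'EEEEEEE'
  5C -> 'CCCCC'
  5E -> 'EEEEE'
  7C -> 'CCCCCCC'

Decoded = GEEEEEEECCCCCEEEEECCCCCCC


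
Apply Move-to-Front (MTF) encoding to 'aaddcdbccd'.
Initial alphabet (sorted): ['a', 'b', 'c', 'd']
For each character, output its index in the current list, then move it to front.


MTF encoding:
'a': index 0 in ['a', 'b', 'c', 'd'] -> ['a', 'b', 'c', 'd']
'a': index 0 in ['a', 'b', 'c', 'd'] -> ['a', 'b', 'c', 'd']
'd': index 3 in ['a', 'b', 'c', 'd'] -> ['d', 'a', 'b', 'c']
'd': index 0 in ['d', 'a', 'b', 'c'] -> ['d', 'a', 'b', 'c']
'c': index 3 in ['d', 'a', 'b', 'c'] -> ['c', 'd', 'a', 'b']
'd': index 1 in ['c', 'd', 'a', 'b'] -> ['d', 'c', 'a', 'b']
'b': index 3 in ['d', 'c', 'a', 'b'] -> ['b', 'd', 'c', 'a']
'c': index 2 in ['b', 'd', 'c', 'a'] -> ['c', 'b', 'd', 'a']
'c': index 0 in ['c', 'b', 'd', 'a'] -> ['c', 'b', 'd', 'a']
'd': index 2 in ['c', 'b', 'd', 'a'] -> ['d', 'c', 'b', 'a']


Output: [0, 0, 3, 0, 3, 1, 3, 2, 0, 2]


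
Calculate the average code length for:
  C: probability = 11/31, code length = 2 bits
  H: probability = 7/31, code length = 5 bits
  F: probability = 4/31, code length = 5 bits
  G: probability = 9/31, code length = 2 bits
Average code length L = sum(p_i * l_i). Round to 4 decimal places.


Weighted contributions p_i * l_i:
  C: (11/31) * 2 = 22/31
  H: (7/31) * 5 = 35/31
  F: (4/31) * 5 = 20/31
  G: (9/31) * 2 = 18/31
Sum = (22 + 35 + 20 + 18)/31 = 95/31

L = 95/31 = 3.0645 bits/symbol


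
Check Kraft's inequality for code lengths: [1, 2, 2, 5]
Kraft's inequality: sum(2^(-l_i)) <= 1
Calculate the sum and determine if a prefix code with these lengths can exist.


Sum = 2^(-1) + 2^(-2) + 2^(-2) + 2^(-5)
    = 0.5 + 0.25 + 0.25 + 0.03125
    = 33/32 = 1.03125
Since 1.03125 > 1, Kraft's inequality is NOT satisfied.
A prefix code with these lengths CANNOT exist.

Kraft sum = 1.03125. Not satisfied.


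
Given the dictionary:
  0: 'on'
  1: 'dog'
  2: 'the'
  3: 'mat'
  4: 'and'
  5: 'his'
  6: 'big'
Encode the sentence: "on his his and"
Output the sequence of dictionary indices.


Look up each word in the dictionary:
  'on' -> 0
  'his' -> 5
  'his' -> 5
  'and' -> 4

Encoded: [0, 5, 5, 4]


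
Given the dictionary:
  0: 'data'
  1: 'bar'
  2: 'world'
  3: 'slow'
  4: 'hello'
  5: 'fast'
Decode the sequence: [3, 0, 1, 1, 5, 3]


Look up each index in the dictionary:
  3 -> 'slow'
  0 -> 'data'
  1 -> 'bar'
  1 -> 'bar'
  5 -> 'fast'
  3 -> 'slow'

Decoded: "slow data bar bar fast slow"


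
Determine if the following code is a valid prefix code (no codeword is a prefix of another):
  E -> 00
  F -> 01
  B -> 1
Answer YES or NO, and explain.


Checking each pair (does one codeword prefix another?):
  E='00' vs F='01': no prefix
  E='00' vs B='1': no prefix
  F='01' vs E='00': no prefix
  F='01' vs B='1': no prefix
  B='1' vs E='00': no prefix
  B='1' vs F='01': no prefix
No violation found over all pairs.

YES -- this is a valid prefix code. No codeword is a prefix of any other codeword.


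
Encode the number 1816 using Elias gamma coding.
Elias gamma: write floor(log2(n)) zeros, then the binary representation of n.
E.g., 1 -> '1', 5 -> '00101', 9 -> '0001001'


num_bits = floor(log2(1816)) + 1 = 11
leading_zeros = num_bits - 1 = 10
binary(1816) = 11100011000

Elias gamma(1816) = '0000000000' + '11100011000' = 000000000011100011000 (21 bits)


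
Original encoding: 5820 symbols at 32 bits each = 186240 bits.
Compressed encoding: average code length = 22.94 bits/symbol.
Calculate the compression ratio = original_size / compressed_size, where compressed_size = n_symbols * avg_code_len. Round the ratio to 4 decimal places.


original_size = n_symbols * orig_bits = 5820 * 32 = 186240 bits
compressed_size = n_symbols * avg_code_len = 5820 * 22.94 = 133510.8 bits
ratio = original_size / compressed_size = 186240 / 133510.8 = 1.3949

Compression ratio = 1.3949


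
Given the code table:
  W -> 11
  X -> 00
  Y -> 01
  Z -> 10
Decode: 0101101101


Decoding:
01 -> Y
01 -> Y
10 -> Z
11 -> W
01 -> Y


Result: YYZWY


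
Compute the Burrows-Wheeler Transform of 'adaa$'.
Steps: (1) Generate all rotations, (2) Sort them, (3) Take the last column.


Rotations (sorted):
  0: $adaa -> last char: a
  1: a$ada -> last char: a
  2: aa$ad -> last char: d
  3: adaa$ -> last char: $
  4: daa$a -> last char: a


BWT = aad$a


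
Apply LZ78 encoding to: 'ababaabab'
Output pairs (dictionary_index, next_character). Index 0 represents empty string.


LZ78 encoding steps:
Dictionary: {0: ''}
Step 1: w='' (idx 0), next='a' -> output (0, 'a'), add 'a' as idx 1
Step 2: w='' (idx 0), next='b' -> output (0, 'b'), add 'b' as idx 2
Step 3: w='a' (idx 1), next='b' -> output (1, 'b'), add 'ab' as idx 3
Step 4: w='a' (idx 1), next='a' -> output (1, 'a'), add 'aa' as idx 4
Step 5: w='b' (idx 2), next='a' -> output (2, 'a'), add 'ba' as idx 5
Step 6: w='b' (idx 2), end of input -> output (2, '')


Encoded: [(0, 'a'), (0, 'b'), (1, 'b'), (1, 'a'), (2, 'a'), (2, '')]


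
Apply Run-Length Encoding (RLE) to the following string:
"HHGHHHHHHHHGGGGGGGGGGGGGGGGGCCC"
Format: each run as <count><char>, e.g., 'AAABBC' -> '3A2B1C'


Scanning runs left to right:
  i=0: run of 'H' x 2 -> '2H'
  i=2: run of 'G' x 1 -> '1G'
  i=3: run of 'H' x 8 -> '8H'
  i=11: run of 'G' x 17 -> '17G'
  i=28: run of 'C' x 3 -> '3C'

RLE = 2H1G8H17G3C


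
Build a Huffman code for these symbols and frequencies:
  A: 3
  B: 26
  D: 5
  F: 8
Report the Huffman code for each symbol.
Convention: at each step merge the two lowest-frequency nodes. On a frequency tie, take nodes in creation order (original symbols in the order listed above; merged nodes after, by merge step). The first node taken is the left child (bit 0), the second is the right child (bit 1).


Huffman tree construction:
Step 1: Merge A(3) + D(5) = 8
Step 2: Merge F(8) + (A+D)(8) = 16
Step 3: Merge (F+(A+D))(16) + B(26) = 42
Read each symbol's code off the tree from the root (left child = 0, right child = 1).

Codes:
  A: 010 (length 3)
  B: 1 (length 1)
  D: 011 (length 3)
  F: 00 (length 2)
Average code length: 66/42 = 1.5714 bits/symbol


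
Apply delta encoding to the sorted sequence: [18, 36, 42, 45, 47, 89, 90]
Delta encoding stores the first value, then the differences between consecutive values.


First value: 18
Deltas:
  36 - 18 = 18
  42 - 36 = 6
  45 - 42 = 3
  47 - 45 = 2
  89 - 47 = 42
  90 - 89 = 1


Delta encoded: [18, 18, 6, 3, 2, 42, 1]


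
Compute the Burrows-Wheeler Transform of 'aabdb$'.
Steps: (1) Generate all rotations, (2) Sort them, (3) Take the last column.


Rotations (sorted):
  0: $aabdb -> last char: b
  1: aabdb$ -> last char: $
  2: abdb$a -> last char: a
  3: b$aabd -> last char: d
  4: bdb$aa -> last char: a
  5: db$aab -> last char: b


BWT = b$adab


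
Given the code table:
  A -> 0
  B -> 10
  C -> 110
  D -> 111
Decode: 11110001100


Decoding:
111 -> D
10 -> B
0 -> A
0 -> A
110 -> C
0 -> A


Result: DBAACA


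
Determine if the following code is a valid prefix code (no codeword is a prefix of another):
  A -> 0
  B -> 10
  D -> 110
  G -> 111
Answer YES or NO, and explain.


Checking each pair (does one codeword prefix another?):
  A='0' vs B='10': no prefix
  A='0' vs D='110': no prefix
  A='0' vs G='111': no prefix
  B='10' vs A='0': no prefix
  B='10' vs D='110': no prefix
  B='10' vs G='111': no prefix
  D='110' vs A='0': no prefix
  D='110' vs B='10': no prefix
  D='110' vs G='111': no prefix
  G='111' vs A='0': no prefix
  G='111' vs B='10': no prefix
  G='111' vs D='110': no prefix
No violation found over all pairs.

YES -- this is a valid prefix code. No codeword is a prefix of any other codeword.


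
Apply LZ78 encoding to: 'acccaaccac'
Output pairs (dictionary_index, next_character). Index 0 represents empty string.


LZ78 encoding steps:
Dictionary: {0: ''}
Step 1: w='' (idx 0), next='a' -> output (0, 'a'), add 'a' as idx 1
Step 2: w='' (idx 0), next='c' -> output (0, 'c'), add 'c' as idx 2
Step 3: w='c' (idx 2), next='c' -> output (2, 'c'), add 'cc' as idx 3
Step 4: w='a' (idx 1), next='a' -> output (1, 'a'), add 'aa' as idx 4
Step 5: w='cc' (idx 3), next='a' -> output (3, 'a'), add 'cca' as idx 5
Step 6: w='c' (idx 2), end of input -> output (2, '')


Encoded: [(0, 'a'), (0, 'c'), (2, 'c'), (1, 'a'), (3, 'a'), (2, '')]


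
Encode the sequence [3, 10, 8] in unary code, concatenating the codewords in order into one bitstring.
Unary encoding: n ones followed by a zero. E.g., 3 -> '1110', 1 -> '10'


Encode each number as n ones followed by a terminating 0:
  3 -> 1110 (4 bits)
  10 -> 11111111110 (11 bits)
  8 -> 111111110 (9 bits)
Total length = 4 + 11 + 9 = 24 bits.

Unary([3, 10, 8]) = 111011111111110111111110 (24 bits)


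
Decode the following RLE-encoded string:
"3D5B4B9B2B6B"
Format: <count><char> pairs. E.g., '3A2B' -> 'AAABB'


Expanding each <count><char> pair:
  3D -> 'DDD'
  5B -> 'BBBBB'
  4B -> 'BBBB'
  9B -> 'BBBBBBBBB'
  2B -> 'BB'
  6B -> 'BBBBBB'

Decoded = DDDBBBBBBBBBBBBBBBBBBBBBBBBBB


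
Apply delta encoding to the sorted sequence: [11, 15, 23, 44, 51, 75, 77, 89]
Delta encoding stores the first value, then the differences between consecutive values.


First value: 11
Deltas:
  15 - 11 = 4
  23 - 15 = 8
  44 - 23 = 21
  51 - 44 = 7
  75 - 51 = 24
  77 - 75 = 2
  89 - 77 = 12


Delta encoded: [11, 4, 8, 21, 7, 24, 2, 12]


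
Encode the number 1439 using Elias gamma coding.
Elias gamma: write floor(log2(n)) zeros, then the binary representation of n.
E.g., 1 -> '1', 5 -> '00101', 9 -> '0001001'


num_bits = floor(log2(1439)) + 1 = 11
leading_zeros = num_bits - 1 = 10
binary(1439) = 10110011111

Elias gamma(1439) = '0000000000' + '10110011111' = 000000000010110011111 (21 bits)


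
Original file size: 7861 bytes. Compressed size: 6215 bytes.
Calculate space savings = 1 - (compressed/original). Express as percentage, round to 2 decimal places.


ratio = compressed/original = 6215/7861 = 0.790612
savings = 1 - ratio = 1 - 0.790612 = 0.209388
as a percentage: 0.209388 * 100 = 20.94%

Space savings = 1 - 6215/7861 = 20.94%


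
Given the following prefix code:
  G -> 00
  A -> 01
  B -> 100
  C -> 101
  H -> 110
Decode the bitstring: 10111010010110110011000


Decoding step by step:
Bits 101 -> C
Bits 110 -> H
Bits 100 -> B
Bits 101 -> C
Bits 101 -> C
Bits 100 -> B
Bits 110 -> H
Bits 00 -> G


Decoded message: CHBCCBHG


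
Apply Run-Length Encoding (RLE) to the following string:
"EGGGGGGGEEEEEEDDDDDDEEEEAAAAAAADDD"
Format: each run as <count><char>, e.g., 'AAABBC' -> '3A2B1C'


Scanning runs left to right:
  i=0: run of 'E' x 1 -> '1E'
  i=1: run of 'G' x 7 -> '7G'
  i=8: run of 'E' x 6 -> '6E'
  i=14: run of 'D' x 6 -> '6D'
  i=20: run of 'E' x 4 -> '4E'
  i=24: run of 'A' x 7 -> '7A'
  i=31: run of 'D' x 3 -> '3D'

RLE = 1E7G6E6D4E7A3D


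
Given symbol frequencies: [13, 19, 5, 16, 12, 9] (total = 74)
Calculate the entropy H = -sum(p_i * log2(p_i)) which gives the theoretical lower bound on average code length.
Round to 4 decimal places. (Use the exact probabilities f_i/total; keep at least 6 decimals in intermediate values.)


Per-symbol terms -p_i * log2(p_i) with p_i = f_i/74:
  p = 13/74 = 0.175676: log2(p) = -2.509014, -p*log2(p) = 0.440773
  p = 19/74 = 0.256757: log2(p) = -1.961526, -p*log2(p) = 0.503635
  p = 5/74 = 0.067568: log2(p) = -3.887525, -p*log2(p) = 0.262671
  p = 16/74 = 0.216216: log2(p) = -2.209453, -p*log2(p) = 0.477720
  p = 12/74 = 0.162162: log2(p) = -2.624491, -p*log2(p) = 0.425593
  p = 9/74 = 0.121622: log2(p) = -3.039528, -p*log2(p) = 0.369672
H = 0.440773 + 0.503635 + 0.262671 + 0.477720 + 0.425593 + 0.369672 = 2.480064

H = 2.4801 bits/symbol


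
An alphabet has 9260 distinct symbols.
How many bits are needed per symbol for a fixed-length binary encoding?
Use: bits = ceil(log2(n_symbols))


log2(9260) = 13.1768
Bracket: 2^13 = 8192 < 9260 <= 2^14 = 16384
So ceil(log2(9260)) = 14

bits = ceil(log2(9260)) = ceil(13.1768) = 14 bits


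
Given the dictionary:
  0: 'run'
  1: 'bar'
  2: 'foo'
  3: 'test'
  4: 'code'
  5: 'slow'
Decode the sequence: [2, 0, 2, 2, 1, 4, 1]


Look up each index in the dictionary:
  2 -> 'foo'
  0 -> 'run'
  2 -> 'foo'
  2 -> 'foo'
  1 -> 'bar'
  4 -> 'code'
  1 -> 'bar'

Decoded: "foo run foo foo bar code bar"


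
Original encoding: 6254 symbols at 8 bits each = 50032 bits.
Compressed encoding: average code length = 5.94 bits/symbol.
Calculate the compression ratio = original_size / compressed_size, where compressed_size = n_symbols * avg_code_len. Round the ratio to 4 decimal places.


original_size = n_symbols * orig_bits = 6254 * 8 = 50032 bits
compressed_size = n_symbols * avg_code_len = 6254 * 5.94 = 37148.76 bits
ratio = original_size / compressed_size = 50032 / 37148.76 = 1.3468

Compression ratio = 1.3468


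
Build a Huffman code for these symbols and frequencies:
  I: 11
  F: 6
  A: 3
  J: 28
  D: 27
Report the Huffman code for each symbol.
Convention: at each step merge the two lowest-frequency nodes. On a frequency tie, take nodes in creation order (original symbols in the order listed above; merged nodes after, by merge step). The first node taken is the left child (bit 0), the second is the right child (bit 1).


Huffman tree construction:
Step 1: Merge A(3) + F(6) = 9
Step 2: Merge (A+F)(9) + I(11) = 20
Step 3: Merge ((A+F)+I)(20) + D(27) = 47
Step 4: Merge J(28) + (((A+F)+I)+D)(47) = 75
Read each symbol's code off the tree from the root (left child = 0, right child = 1).

Codes:
  I: 101 (length 3)
  F: 1001 (length 4)
  A: 1000 (length 4)
  J: 0 (length 1)
  D: 11 (length 2)
Average code length: 151/75 = 2.0133 bits/symbol


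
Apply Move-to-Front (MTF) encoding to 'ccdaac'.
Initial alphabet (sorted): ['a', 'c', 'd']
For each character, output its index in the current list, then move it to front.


MTF encoding:
'c': index 1 in ['a', 'c', 'd'] -> ['c', 'a', 'd']
'c': index 0 in ['c', 'a', 'd'] -> ['c', 'a', 'd']
'd': index 2 in ['c', 'a', 'd'] -> ['d', 'c', 'a']
'a': index 2 in ['d', 'c', 'a'] -> ['a', 'd', 'c']
'a': index 0 in ['a', 'd', 'c'] -> ['a', 'd', 'c']
'c': index 2 in ['a', 'd', 'c'] -> ['c', 'a', 'd']


Output: [1, 0, 2, 2, 0, 2]


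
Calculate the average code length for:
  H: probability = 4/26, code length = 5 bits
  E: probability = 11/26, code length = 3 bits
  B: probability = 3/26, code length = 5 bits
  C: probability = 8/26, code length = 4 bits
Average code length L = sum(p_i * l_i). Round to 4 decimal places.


Weighted contributions p_i * l_i:
  H: (4/26) * 5 = 20/26
  E: (11/26) * 3 = 33/26
  B: (3/26) * 5 = 15/26
  C: (8/26) * 4 = 32/26
Sum = (20 + 33 + 15 + 32)/26 = 100/26

L = 100/26 = 3.8462 bits/symbol


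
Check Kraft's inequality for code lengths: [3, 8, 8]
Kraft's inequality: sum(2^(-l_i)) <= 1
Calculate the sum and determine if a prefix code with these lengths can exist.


Sum = 2^(-3) + 2^(-8) + 2^(-8)
    = 0.125 + 0.00390625 + 0.00390625
    = 34/256 = 0.1328125
Since 0.1328125 <= 1, Kraft's inequality IS satisfied.
A prefix code with these lengths CAN exist.

Kraft sum = 0.1328125. Satisfied.


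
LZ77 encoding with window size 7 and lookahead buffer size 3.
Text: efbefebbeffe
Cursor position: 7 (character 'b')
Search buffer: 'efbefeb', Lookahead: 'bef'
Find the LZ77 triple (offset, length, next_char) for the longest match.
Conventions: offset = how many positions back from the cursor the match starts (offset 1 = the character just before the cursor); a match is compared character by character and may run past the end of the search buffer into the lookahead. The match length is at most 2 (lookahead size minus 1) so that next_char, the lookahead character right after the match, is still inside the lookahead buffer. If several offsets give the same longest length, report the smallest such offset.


Try each offset into the search buffer:
  offset=1 (pos 6, char 'b'): match length 1
  offset=2 (pos 5, char 'e'): match length 0
  offset=3 (pos 4, char 'f'): match length 0
  offset=4 (pos 3, char 'e'): match length 0
  offset=5 (pos 2, char 'b'): match length 2
  offset=6 (pos 1, char 'f'): match length 0
  offset=7 (pos 0, char 'e'): match length 0
Longest match has length 2 at offset 5.
next_char = character at position 7 + 2 = 9 -> 'f'

Best match: offset=5, length=2 (matching 'be' starting at position 2)
LZ77 triple: (5, 2, 'f')


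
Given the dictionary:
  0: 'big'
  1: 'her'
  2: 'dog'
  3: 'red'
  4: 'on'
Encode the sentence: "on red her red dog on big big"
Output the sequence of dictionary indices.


Look up each word in the dictionary:
  'on' -> 4
  'red' -> 3
  'her' -> 1
  'red' -> 3
  'dog' -> 2
  'on' -> 4
  'big' -> 0
  'big' -> 0

Encoded: [4, 3, 1, 3, 2, 4, 0, 0]


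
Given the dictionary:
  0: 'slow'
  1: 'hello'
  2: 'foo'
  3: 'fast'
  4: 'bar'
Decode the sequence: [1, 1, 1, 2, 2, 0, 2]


Look up each index in the dictionary:
  1 -> 'hello'
  1 -> 'hello'
  1 -> 'hello'
  2 -> 'foo'
  2 -> 'foo'
  0 -> 'slow'
  2 -> 'foo'

Decoded: "hello hello hello foo foo slow foo"


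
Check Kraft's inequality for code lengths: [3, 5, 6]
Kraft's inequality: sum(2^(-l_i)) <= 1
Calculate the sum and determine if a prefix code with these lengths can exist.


Sum = 2^(-3) + 2^(-5) + 2^(-6)
    = 0.125 + 0.03125 + 0.015625
    = 11/64 = 0.171875
Since 0.171875 <= 1, Kraft's inequality IS satisfied.
A prefix code with these lengths CAN exist.

Kraft sum = 0.171875. Satisfied.


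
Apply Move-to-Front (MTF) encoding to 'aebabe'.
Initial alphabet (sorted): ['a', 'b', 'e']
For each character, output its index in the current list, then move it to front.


MTF encoding:
'a': index 0 in ['a', 'b', 'e'] -> ['a', 'b', 'e']
'e': index 2 in ['a', 'b', 'e'] -> ['e', 'a', 'b']
'b': index 2 in ['e', 'a', 'b'] -> ['b', 'e', 'a']
'a': index 2 in ['b', 'e', 'a'] -> ['a', 'b', 'e']
'b': index 1 in ['a', 'b', 'e'] -> ['b', 'a', 'e']
'e': index 2 in ['b', 'a', 'e'] -> ['e', 'b', 'a']


Output: [0, 2, 2, 2, 1, 2]


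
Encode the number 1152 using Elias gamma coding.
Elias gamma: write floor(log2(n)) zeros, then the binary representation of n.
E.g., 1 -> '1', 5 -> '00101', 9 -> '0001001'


num_bits = floor(log2(1152)) + 1 = 11
leading_zeros = num_bits - 1 = 10
binary(1152) = 10010000000

Elias gamma(1152) = '0000000000' + '10010000000' = 000000000010010000000 (21 bits)


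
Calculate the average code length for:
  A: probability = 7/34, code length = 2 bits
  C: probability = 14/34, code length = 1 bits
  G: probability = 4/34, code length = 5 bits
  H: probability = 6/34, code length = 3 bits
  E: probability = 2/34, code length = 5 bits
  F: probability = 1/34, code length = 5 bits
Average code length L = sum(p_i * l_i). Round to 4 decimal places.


Weighted contributions p_i * l_i:
  A: (7/34) * 2 = 14/34
  C: (14/34) * 1 = 14/34
  G: (4/34) * 5 = 20/34
  H: (6/34) * 3 = 18/34
  E: (2/34) * 5 = 10/34
  F: (1/34) * 5 = 5/34
Sum = (14 + 14 + 20 + 18 + 10 + 5)/34 = 81/34

L = 81/34 = 2.3824 bits/symbol


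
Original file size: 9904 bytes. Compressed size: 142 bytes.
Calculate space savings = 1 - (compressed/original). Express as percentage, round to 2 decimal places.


ratio = compressed/original = 142/9904 = 0.014338
savings = 1 - ratio = 1 - 0.014338 = 0.985662
as a percentage: 0.985662 * 100 = 98.57%

Space savings = 1 - 142/9904 = 98.57%


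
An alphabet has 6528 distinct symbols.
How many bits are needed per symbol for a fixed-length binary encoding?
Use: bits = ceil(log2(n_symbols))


log2(6528) = 12.6724
Bracket: 2^12 = 4096 < 6528 <= 2^13 = 8192
So ceil(log2(6528)) = 13

bits = ceil(log2(6528)) = ceil(12.6724) = 13 bits


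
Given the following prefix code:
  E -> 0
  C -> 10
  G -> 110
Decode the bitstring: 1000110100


Decoding step by step:
Bits 10 -> C
Bits 0 -> E
Bits 0 -> E
Bits 110 -> G
Bits 10 -> C
Bits 0 -> E


Decoded message: CEEGCE


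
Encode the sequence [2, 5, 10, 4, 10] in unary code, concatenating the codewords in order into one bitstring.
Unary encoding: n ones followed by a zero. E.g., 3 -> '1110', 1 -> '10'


Encode each number as n ones followed by a terminating 0:
  2 -> 110 (3 bits)
  5 -> 111110 (6 bits)
  10 -> 11111111110 (11 bits)
  4 -> 11110 (5 bits)
  10 -> 11111111110 (11 bits)
Total length = 3 + 6 + 11 + 5 + 11 = 36 bits.

Unary([2, 5, 10, 4, 10]) = 110111110111111111101111011111111110 (36 bits)


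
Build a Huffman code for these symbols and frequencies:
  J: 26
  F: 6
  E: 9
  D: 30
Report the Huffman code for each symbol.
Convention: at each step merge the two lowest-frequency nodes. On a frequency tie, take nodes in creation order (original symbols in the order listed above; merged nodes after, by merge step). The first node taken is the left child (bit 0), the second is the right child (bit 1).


Huffman tree construction:
Step 1: Merge F(6) + E(9) = 15
Step 2: Merge (F+E)(15) + J(26) = 41
Step 3: Merge D(30) + ((F+E)+J)(41) = 71
Read each symbol's code off the tree from the root (left child = 0, right child = 1).

Codes:
  J: 11 (length 2)
  F: 100 (length 3)
  E: 101 (length 3)
  D: 0 (length 1)
Average code length: 127/71 = 1.7887 bits/symbol


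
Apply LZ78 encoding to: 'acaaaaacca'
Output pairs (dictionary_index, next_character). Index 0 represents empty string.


LZ78 encoding steps:
Dictionary: {0: ''}
Step 1: w='' (idx 0), next='a' -> output (0, 'a'), add 'a' as idx 1
Step 2: w='' (idx 0), next='c' -> output (0, 'c'), add 'c' as idx 2
Step 3: w='a' (idx 1), next='a' -> output (1, 'a'), add 'aa' as idx 3
Step 4: w='aa' (idx 3), next='a' -> output (3, 'a'), add 'aaa' as idx 4
Step 5: w='c' (idx 2), next='c' -> output (2, 'c'), add 'cc' as idx 5
Step 6: w='a' (idx 1), end of input -> output (1, '')


Encoded: [(0, 'a'), (0, 'c'), (1, 'a'), (3, 'a'), (2, 'c'), (1, '')]


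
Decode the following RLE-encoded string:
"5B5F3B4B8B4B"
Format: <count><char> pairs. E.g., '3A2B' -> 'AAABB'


Expanding each <count><char> pair:
  5B -> 'BBBBB'
  5F -> 'FFFFF'
  3B -> 'BBB'
  4B -> 'BBBB'
  8B -> 'BBBBBBBB'
  4B -> 'BBBB'

Decoded = BBBBBFFFFFBBBBBBBBBBBBBBBBBBB


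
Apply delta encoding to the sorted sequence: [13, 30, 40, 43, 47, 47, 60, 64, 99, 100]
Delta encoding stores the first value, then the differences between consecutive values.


First value: 13
Deltas:
  30 - 13 = 17
  40 - 30 = 10
  43 - 40 = 3
  47 - 43 = 4
  47 - 47 = 0
  60 - 47 = 13
  64 - 60 = 4
  99 - 64 = 35
  100 - 99 = 1


Delta encoded: [13, 17, 10, 3, 4, 0, 13, 4, 35, 1]


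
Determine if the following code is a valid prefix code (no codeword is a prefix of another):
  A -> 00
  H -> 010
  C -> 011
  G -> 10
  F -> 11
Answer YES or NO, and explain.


Checking each pair (does one codeword prefix another?):
  A='00' vs H='010': no prefix
  A='00' vs C='011': no prefix
  A='00' vs G='10': no prefix
  A='00' vs F='11': no prefix
  H='010' vs A='00': no prefix
  H='010' vs C='011': no prefix
  H='010' vs G='10': no prefix
  H='010' vs F='11': no prefix
  C='011' vs A='00': no prefix
  C='011' vs H='010': no prefix
  C='011' vs G='10': no prefix
  C='011' vs F='11': no prefix
  G='10' vs A='00': no prefix
  G='10' vs H='010': no prefix
  G='10' vs C='011': no prefix
  G='10' vs F='11': no prefix
  F='11' vs A='00': no prefix
  F='11' vs H='010': no prefix
  F='11' vs C='011': no prefix
  F='11' vs G='10': no prefix
No violation found over all pairs.

YES -- this is a valid prefix code. No codeword is a prefix of any other codeword.


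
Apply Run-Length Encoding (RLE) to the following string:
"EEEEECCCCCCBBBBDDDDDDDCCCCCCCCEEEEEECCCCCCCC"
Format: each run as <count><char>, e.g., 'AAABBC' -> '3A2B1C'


Scanning runs left to right:
  i=0: run of 'E' x 5 -> '5E'
  i=5: run of 'C' x 6 -> '6C'
  i=11: run of 'B' x 4 -> '4B'
  i=15: run of 'D' x 7 -> '7D'
  i=22: run of 'C' x 8 -> '8C'
  i=30: run of 'E' x 6 -> '6E'
  i=36: run of 'C' x 8 -> '8C'

RLE = 5E6C4B7D8C6E8C


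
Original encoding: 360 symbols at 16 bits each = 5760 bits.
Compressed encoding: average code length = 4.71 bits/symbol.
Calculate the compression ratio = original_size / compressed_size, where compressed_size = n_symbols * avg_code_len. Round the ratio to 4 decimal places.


original_size = n_symbols * orig_bits = 360 * 16 = 5760 bits
compressed_size = n_symbols * avg_code_len = 360 * 4.71 = 1695.6 bits
ratio = original_size / compressed_size = 5760 / 1695.6 = 3.397

Compression ratio = 3.397


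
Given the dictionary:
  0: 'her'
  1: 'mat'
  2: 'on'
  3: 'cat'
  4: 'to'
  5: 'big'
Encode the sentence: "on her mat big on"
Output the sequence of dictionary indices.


Look up each word in the dictionary:
  'on' -> 2
  'her' -> 0
  'mat' -> 1
  'big' -> 5
  'on' -> 2

Encoded: [2, 0, 1, 5, 2]


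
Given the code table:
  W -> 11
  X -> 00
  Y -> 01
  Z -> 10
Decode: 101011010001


Decoding:
10 -> Z
10 -> Z
11 -> W
01 -> Y
00 -> X
01 -> Y


Result: ZZWYXY


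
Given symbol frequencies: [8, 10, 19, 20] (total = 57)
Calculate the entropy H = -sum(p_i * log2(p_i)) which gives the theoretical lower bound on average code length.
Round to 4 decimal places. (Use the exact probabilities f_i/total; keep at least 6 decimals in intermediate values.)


Per-symbol terms -p_i * log2(p_i) with p_i = f_i/57:
  p = 8/57 = 0.140351: log2(p) = -2.832890, -p*log2(p) = 0.397599
  p = 10/57 = 0.175439: log2(p) = -2.510962, -p*log2(p) = 0.440520
  p = 19/57 = 0.333333: log2(p) = -1.584963, -p*log2(p) = 0.528321
  p = 20/57 = 0.350877: log2(p) = -1.510962, -p*log2(p) = 0.530162
H = 0.397599 + 0.440520 + 0.528321 + 0.530162 = 1.896602

H = 1.8966 bits/symbol


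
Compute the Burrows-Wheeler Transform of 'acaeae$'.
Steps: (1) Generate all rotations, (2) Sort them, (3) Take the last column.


Rotations (sorted):
  0: $acaeae -> last char: e
  1: acaeae$ -> last char: $
  2: ae$acae -> last char: e
  3: aeae$ac -> last char: c
  4: caeae$a -> last char: a
  5: e$acaea -> last char: a
  6: eae$aca -> last char: a


BWT = e$ecaaa


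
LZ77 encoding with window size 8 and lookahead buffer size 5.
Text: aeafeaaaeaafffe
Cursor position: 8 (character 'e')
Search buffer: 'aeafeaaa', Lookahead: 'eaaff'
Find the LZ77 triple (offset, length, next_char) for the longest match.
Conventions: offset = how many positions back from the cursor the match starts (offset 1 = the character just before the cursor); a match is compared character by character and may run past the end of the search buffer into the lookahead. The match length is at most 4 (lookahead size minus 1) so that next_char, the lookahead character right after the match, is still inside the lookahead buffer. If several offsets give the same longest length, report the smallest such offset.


Try each offset into the search buffer:
  offset=1 (pos 7, char 'a'): match length 0
  offset=2 (pos 6, char 'a'): match length 0
  offset=3 (pos 5, char 'a'): match length 0
  offset=4 (pos 4, char 'e'): match length 3
  offset=5 (pos 3, char 'f'): match length 0
  offset=6 (pos 2, char 'a'): match length 0
  offset=7 (pos 1, char 'e'): match length 2
  offset=8 (pos 0, char 'a'): match length 0
Longest match has length 3 at offset 4.
next_char = character at position 8 + 3 = 11 -> 'f'

Best match: offset=4, length=3 (matching 'eaa' starting at position 4)
LZ77 triple: (4, 3, 'f')


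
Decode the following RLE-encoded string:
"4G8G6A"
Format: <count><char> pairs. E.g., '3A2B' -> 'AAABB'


Expanding each <count><char> pair:
  4G -> 'GGGG'
  8G -> 'GGGGGGGG'
  6A -> 'AAAAAA'

Decoded = GGGGGGGGGGGGAAAAAA


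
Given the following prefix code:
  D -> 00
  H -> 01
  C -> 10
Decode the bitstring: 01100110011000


Decoding step by step:
Bits 01 -> H
Bits 10 -> C
Bits 01 -> H
Bits 10 -> C
Bits 01 -> H
Bits 10 -> C
Bits 00 -> D


Decoded message: HCHCHCD


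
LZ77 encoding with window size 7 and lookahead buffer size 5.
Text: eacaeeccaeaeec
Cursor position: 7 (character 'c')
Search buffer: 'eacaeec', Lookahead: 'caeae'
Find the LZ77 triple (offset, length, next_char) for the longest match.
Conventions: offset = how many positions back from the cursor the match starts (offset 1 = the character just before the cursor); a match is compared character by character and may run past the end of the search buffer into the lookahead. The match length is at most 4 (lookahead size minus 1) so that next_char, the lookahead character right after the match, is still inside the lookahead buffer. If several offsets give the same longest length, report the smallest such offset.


Try each offset into the search buffer:
  offset=1 (pos 6, char 'c'): match length 1
  offset=2 (pos 5, char 'e'): match length 0
  offset=3 (pos 4, char 'e'): match length 0
  offset=4 (pos 3, char 'a'): match length 0
  offset=5 (pos 2, char 'c'): match length 3
  offset=6 (pos 1, char 'a'): match length 0
  offset=7 (pos 0, char 'e'): match length 0
Longest match has length 3 at offset 5.
next_char = character at position 7 + 3 = 10 -> 'a'

Best match: offset=5, length=3 (matching 'cae' starting at position 2)
LZ77 triple: (5, 3, 'a')


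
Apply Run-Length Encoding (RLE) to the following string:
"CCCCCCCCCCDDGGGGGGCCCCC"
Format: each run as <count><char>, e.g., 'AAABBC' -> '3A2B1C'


Scanning runs left to right:
  i=0: run of 'C' x 10 -> '10C'
  i=10: run of 'D' x 2 -> '2D'
  i=12: run of 'G' x 6 -> '6G'
  i=18: run of 'C' x 5 -> '5C'

RLE = 10C2D6G5C


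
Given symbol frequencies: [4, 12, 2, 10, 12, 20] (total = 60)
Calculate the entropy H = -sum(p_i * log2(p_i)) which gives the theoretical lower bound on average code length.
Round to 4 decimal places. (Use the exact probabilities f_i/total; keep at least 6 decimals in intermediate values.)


Per-symbol terms -p_i * log2(p_i) with p_i = f_i/60:
  p = 4/60 = 0.066667: log2(p) = -3.906891, -p*log2(p) = 0.260459
  p = 12/60 = 0.200000: log2(p) = -2.321928, -p*log2(p) = 0.464386
  p = 2/60 = 0.033333: log2(p) = -4.906891, -p*log2(p) = 0.163563
  p = 10/60 = 0.166667: log2(p) = -2.584963, -p*log2(p) = 0.430827
  p = 12/60 = 0.200000: log2(p) = -2.321928, -p*log2(p) = 0.464386
  p = 20/60 = 0.333333: log2(p) = -1.584963, -p*log2(p) = 0.528321
H = 0.260459 + 0.464386 + 0.163563 + 0.430827 + 0.464386 + 0.528321 = 2.311942

H = 2.3119 bits/symbol


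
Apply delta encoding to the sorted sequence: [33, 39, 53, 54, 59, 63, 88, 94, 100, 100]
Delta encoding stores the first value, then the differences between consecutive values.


First value: 33
Deltas:
  39 - 33 = 6
  53 - 39 = 14
  54 - 53 = 1
  59 - 54 = 5
  63 - 59 = 4
  88 - 63 = 25
  94 - 88 = 6
  100 - 94 = 6
  100 - 100 = 0


Delta encoded: [33, 6, 14, 1, 5, 4, 25, 6, 6, 0]


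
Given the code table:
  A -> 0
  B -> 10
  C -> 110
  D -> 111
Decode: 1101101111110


Decoding:
110 -> C
110 -> C
111 -> D
111 -> D
0 -> A


Result: CCDDA


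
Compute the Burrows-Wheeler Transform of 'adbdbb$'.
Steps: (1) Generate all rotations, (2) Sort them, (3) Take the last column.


Rotations (sorted):
  0: $adbdbb -> last char: b
  1: adbdbb$ -> last char: $
  2: b$adbdb -> last char: b
  3: bb$adbd -> last char: d
  4: bdbb$ad -> last char: d
  5: dbb$adb -> last char: b
  6: dbdbb$a -> last char: a


BWT = b$bddba


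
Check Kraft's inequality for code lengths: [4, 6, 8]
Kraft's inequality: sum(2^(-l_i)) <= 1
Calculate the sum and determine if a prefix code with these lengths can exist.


Sum = 2^(-4) + 2^(-6) + 2^(-8)
    = 0.0625 + 0.015625 + 0.00390625
    = 21/256 = 0.08203125
Since 0.08203125 <= 1, Kraft's inequality IS satisfied.
A prefix code with these lengths CAN exist.

Kraft sum = 0.08203125. Satisfied.


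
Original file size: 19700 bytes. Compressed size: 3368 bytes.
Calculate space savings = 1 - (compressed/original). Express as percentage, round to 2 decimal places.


ratio = compressed/original = 3368/19700 = 0.170964
savings = 1 - ratio = 1 - 0.170964 = 0.829036
as a percentage: 0.829036 * 100 = 82.9%

Space savings = 1 - 3368/19700 = 82.9%


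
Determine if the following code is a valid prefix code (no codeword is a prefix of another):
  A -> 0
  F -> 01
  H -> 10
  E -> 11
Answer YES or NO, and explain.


Checking each pair (does one codeword prefix another?):
  A='0' vs F='01': prefix -- VIOLATION

NO -- this is NOT a valid prefix code. A (0) is a prefix of F (01).


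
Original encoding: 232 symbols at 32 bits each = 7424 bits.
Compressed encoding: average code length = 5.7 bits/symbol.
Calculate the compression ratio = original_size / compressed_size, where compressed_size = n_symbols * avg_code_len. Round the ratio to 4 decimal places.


original_size = n_symbols * orig_bits = 232 * 32 = 7424 bits
compressed_size = n_symbols * avg_code_len = 232 * 5.7 = 1322.4 bits
ratio = original_size / compressed_size = 7424 / 1322.4 = 5.614

Compression ratio = 5.614


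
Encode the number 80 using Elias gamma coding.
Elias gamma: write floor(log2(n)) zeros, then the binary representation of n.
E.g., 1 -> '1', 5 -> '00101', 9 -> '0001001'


num_bits = floor(log2(80)) + 1 = 7
leading_zeros = num_bits - 1 = 6
binary(80) = 1010000

Elias gamma(80) = '000000' + '1010000' = 0000001010000 (13 bits)


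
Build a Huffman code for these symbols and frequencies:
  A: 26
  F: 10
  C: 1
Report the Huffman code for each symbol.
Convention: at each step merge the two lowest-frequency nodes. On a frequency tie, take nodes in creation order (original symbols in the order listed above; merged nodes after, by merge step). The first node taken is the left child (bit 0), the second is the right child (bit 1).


Huffman tree construction:
Step 1: Merge C(1) + F(10) = 11
Step 2: Merge (C+F)(11) + A(26) = 37
Read each symbol's code off the tree from the root (left child = 0, right child = 1).

Codes:
  A: 1 (length 1)
  F: 01 (length 2)
  C: 00 (length 2)
Average code length: 48/37 = 1.2973 bits/symbol


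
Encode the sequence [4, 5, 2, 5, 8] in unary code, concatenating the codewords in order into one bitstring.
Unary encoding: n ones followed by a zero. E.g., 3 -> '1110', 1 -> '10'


Encode each number as n ones followed by a terminating 0:
  4 -> 11110 (5 bits)
  5 -> 111110 (6 bits)
  2 -> 110 (3 bits)
  5 -> 111110 (6 bits)
  8 -> 111111110 (9 bits)
Total length = 5 + 6 + 3 + 6 + 9 = 29 bits.

Unary([4, 5, 2, 5, 8]) = 11110111110110111110111111110 (29 bits)


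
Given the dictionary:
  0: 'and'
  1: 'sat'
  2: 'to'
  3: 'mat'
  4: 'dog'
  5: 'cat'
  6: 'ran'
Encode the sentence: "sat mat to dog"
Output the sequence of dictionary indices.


Look up each word in the dictionary:
  'sat' -> 1
  'mat' -> 3
  'to' -> 2
  'dog' -> 4

Encoded: [1, 3, 2, 4]


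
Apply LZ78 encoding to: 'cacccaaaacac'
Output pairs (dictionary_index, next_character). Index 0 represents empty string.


LZ78 encoding steps:
Dictionary: {0: ''}
Step 1: w='' (idx 0), next='c' -> output (0, 'c'), add 'c' as idx 1
Step 2: w='' (idx 0), next='a' -> output (0, 'a'), add 'a' as idx 2
Step 3: w='c' (idx 1), next='c' -> output (1, 'c'), add 'cc' as idx 3
Step 4: w='c' (idx 1), next='a' -> output (1, 'a'), add 'ca' as idx 4
Step 5: w='a' (idx 2), next='a' -> output (2, 'a'), add 'aa' as idx 5
Step 6: w='a' (idx 2), next='c' -> output (2, 'c'), add 'ac' as idx 6
Step 7: w='ac' (idx 6), end of input -> output (6, '')


Encoded: [(0, 'c'), (0, 'a'), (1, 'c'), (1, 'a'), (2, 'a'), (2, 'c'), (6, '')]


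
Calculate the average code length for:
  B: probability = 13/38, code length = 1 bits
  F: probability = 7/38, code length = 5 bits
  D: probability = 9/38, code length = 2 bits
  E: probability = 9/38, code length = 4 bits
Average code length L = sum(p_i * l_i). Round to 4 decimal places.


Weighted contributions p_i * l_i:
  B: (13/38) * 1 = 13/38
  F: (7/38) * 5 = 35/38
  D: (9/38) * 2 = 18/38
  E: (9/38) * 4 = 36/38
Sum = (13 + 35 + 18 + 36)/38 = 102/38

L = 102/38 = 2.6842 bits/symbol


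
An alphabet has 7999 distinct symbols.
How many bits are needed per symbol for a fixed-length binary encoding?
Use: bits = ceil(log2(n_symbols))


log2(7999) = 12.9656
Bracket: 2^12 = 4096 < 7999 <= 2^13 = 8192
So ceil(log2(7999)) = 13

bits = ceil(log2(7999)) = ceil(12.9656) = 13 bits


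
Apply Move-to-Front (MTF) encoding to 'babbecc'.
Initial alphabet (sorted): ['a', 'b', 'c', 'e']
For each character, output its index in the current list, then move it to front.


MTF encoding:
'b': index 1 in ['a', 'b', 'c', 'e'] -> ['b', 'a', 'c', 'e']
'a': index 1 in ['b', 'a', 'c', 'e'] -> ['a', 'b', 'c', 'e']
'b': index 1 in ['a', 'b', 'c', 'e'] -> ['b', 'a', 'c', 'e']
'b': index 0 in ['b', 'a', 'c', 'e'] -> ['b', 'a', 'c', 'e']
'e': index 3 in ['b', 'a', 'c', 'e'] -> ['e', 'b', 'a', 'c']
'c': index 3 in ['e', 'b', 'a', 'c'] -> ['c', 'e', 'b', 'a']
'c': index 0 in ['c', 'e', 'b', 'a'] -> ['c', 'e', 'b', 'a']


Output: [1, 1, 1, 0, 3, 3, 0]


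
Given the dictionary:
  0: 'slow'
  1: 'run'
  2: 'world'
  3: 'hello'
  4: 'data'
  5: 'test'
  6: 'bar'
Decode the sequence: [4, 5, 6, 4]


Look up each index in the dictionary:
  4 -> 'data'
  5 -> 'test'
  6 -> 'bar'
  4 -> 'data'

Decoded: "data test bar data"


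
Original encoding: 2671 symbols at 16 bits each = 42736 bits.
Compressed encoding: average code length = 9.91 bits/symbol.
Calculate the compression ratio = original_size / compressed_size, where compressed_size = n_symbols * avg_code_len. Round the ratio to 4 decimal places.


original_size = n_symbols * orig_bits = 2671 * 16 = 42736 bits
compressed_size = n_symbols * avg_code_len = 2671 * 9.91 = 26469.61 bits
ratio = original_size / compressed_size = 42736 / 26469.61 = 1.6145

Compression ratio = 1.6145


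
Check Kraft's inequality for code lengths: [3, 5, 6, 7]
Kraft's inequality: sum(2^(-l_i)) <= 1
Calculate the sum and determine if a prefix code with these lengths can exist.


Sum = 2^(-3) + 2^(-5) + 2^(-6) + 2^(-7)
    = 0.125 + 0.03125 + 0.015625 + 0.0078125
    = 23/128 = 0.1796875
Since 0.1796875 <= 1, Kraft's inequality IS satisfied.
A prefix code with these lengths CAN exist.

Kraft sum = 0.1796875. Satisfied.


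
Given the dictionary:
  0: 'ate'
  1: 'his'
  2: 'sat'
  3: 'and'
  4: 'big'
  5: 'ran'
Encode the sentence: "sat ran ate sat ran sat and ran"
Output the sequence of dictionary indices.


Look up each word in the dictionary:
  'sat' -> 2
  'ran' -> 5
  'ate' -> 0
  'sat' -> 2
  'ran' -> 5
  'sat' -> 2
  'and' -> 3
  'ran' -> 5

Encoded: [2, 5, 0, 2, 5, 2, 3, 5]


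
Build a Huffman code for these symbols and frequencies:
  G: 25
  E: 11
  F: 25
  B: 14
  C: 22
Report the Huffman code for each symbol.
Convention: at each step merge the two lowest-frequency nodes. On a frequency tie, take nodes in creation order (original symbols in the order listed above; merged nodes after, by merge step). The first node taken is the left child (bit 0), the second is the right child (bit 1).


Huffman tree construction:
Step 1: Merge E(11) + B(14) = 25
Step 2: Merge C(22) + G(25) = 47
Step 3: Merge F(25) + (E+B)(25) = 50
Step 4: Merge (C+G)(47) + (F+(E+B))(50) = 97
Read each symbol's code off the tree from the root (left child = 0, right child = 1).

Codes:
  G: 01 (length 2)
  E: 110 (length 3)
  F: 10 (length 2)
  B: 111 (length 3)
  C: 00 (length 2)
Average code length: 219/97 = 2.2577 bits/symbol


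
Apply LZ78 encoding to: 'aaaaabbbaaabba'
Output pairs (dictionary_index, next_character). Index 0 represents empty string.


LZ78 encoding steps:
Dictionary: {0: ''}
Step 1: w='' (idx 0), next='a' -> output (0, 'a'), add 'a' as idx 1
Step 2: w='a' (idx 1), next='a' -> output (1, 'a'), add 'aa' as idx 2
Step 3: w='aa' (idx 2), next='b' -> output (2, 'b'), add 'aab' as idx 3
Step 4: w='' (idx 0), next='b' -> output (0, 'b'), add 'b' as idx 4
Step 5: w='b' (idx 4), next='a' -> output (4, 'a'), add 'ba' as idx 5
Step 6: w='aab' (idx 3), next='b' -> output (3, 'b'), add 'aabb' as idx 6
Step 7: w='a' (idx 1), end of input -> output (1, '')


Encoded: [(0, 'a'), (1, 'a'), (2, 'b'), (0, 'b'), (4, 'a'), (3, 'b'), (1, '')]
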